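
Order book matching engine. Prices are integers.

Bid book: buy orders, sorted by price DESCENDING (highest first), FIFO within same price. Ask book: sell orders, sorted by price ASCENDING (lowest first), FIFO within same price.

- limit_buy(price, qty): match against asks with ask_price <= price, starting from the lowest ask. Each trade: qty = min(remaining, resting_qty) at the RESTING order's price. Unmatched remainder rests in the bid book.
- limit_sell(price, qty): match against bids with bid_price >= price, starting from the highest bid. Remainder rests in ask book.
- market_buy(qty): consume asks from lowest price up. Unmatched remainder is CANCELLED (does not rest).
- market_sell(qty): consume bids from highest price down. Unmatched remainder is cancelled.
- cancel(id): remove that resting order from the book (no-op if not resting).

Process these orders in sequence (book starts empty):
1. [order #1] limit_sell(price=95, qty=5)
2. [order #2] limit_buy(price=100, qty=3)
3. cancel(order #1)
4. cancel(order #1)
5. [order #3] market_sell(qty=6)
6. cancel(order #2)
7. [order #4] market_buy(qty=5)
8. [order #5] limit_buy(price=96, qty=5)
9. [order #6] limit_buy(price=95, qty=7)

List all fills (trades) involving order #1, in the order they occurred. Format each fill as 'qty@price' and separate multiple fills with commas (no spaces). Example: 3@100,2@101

After op 1 [order #1] limit_sell(price=95, qty=5): fills=none; bids=[-] asks=[#1:5@95]
After op 2 [order #2] limit_buy(price=100, qty=3): fills=#2x#1:3@95; bids=[-] asks=[#1:2@95]
After op 3 cancel(order #1): fills=none; bids=[-] asks=[-]
After op 4 cancel(order #1): fills=none; bids=[-] asks=[-]
After op 5 [order #3] market_sell(qty=6): fills=none; bids=[-] asks=[-]
After op 6 cancel(order #2): fills=none; bids=[-] asks=[-]
After op 7 [order #4] market_buy(qty=5): fills=none; bids=[-] asks=[-]
After op 8 [order #5] limit_buy(price=96, qty=5): fills=none; bids=[#5:5@96] asks=[-]
After op 9 [order #6] limit_buy(price=95, qty=7): fills=none; bids=[#5:5@96 #6:7@95] asks=[-]

Answer: 3@95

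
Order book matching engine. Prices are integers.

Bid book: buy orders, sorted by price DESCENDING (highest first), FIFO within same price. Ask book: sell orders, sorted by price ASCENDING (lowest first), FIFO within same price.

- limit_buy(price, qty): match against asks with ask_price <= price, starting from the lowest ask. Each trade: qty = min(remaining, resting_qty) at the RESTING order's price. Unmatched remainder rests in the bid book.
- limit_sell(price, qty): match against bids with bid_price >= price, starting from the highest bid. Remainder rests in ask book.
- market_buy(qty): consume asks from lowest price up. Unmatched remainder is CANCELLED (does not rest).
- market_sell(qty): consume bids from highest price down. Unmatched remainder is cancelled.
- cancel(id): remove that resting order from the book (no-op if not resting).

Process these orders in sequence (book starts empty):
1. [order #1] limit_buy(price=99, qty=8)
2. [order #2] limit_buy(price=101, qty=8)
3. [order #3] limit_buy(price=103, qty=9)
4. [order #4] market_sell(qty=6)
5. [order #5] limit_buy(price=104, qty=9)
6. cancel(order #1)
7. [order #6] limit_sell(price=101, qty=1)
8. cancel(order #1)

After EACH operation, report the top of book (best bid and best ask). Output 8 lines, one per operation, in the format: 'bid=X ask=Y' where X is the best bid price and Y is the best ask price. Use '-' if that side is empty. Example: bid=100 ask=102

Answer: bid=99 ask=-
bid=101 ask=-
bid=103 ask=-
bid=103 ask=-
bid=104 ask=-
bid=104 ask=-
bid=104 ask=-
bid=104 ask=-

Derivation:
After op 1 [order #1] limit_buy(price=99, qty=8): fills=none; bids=[#1:8@99] asks=[-]
After op 2 [order #2] limit_buy(price=101, qty=8): fills=none; bids=[#2:8@101 #1:8@99] asks=[-]
After op 3 [order #3] limit_buy(price=103, qty=9): fills=none; bids=[#3:9@103 #2:8@101 #1:8@99] asks=[-]
After op 4 [order #4] market_sell(qty=6): fills=#3x#4:6@103; bids=[#3:3@103 #2:8@101 #1:8@99] asks=[-]
After op 5 [order #5] limit_buy(price=104, qty=9): fills=none; bids=[#5:9@104 #3:3@103 #2:8@101 #1:8@99] asks=[-]
After op 6 cancel(order #1): fills=none; bids=[#5:9@104 #3:3@103 #2:8@101] asks=[-]
After op 7 [order #6] limit_sell(price=101, qty=1): fills=#5x#6:1@104; bids=[#5:8@104 #3:3@103 #2:8@101] asks=[-]
After op 8 cancel(order #1): fills=none; bids=[#5:8@104 #3:3@103 #2:8@101] asks=[-]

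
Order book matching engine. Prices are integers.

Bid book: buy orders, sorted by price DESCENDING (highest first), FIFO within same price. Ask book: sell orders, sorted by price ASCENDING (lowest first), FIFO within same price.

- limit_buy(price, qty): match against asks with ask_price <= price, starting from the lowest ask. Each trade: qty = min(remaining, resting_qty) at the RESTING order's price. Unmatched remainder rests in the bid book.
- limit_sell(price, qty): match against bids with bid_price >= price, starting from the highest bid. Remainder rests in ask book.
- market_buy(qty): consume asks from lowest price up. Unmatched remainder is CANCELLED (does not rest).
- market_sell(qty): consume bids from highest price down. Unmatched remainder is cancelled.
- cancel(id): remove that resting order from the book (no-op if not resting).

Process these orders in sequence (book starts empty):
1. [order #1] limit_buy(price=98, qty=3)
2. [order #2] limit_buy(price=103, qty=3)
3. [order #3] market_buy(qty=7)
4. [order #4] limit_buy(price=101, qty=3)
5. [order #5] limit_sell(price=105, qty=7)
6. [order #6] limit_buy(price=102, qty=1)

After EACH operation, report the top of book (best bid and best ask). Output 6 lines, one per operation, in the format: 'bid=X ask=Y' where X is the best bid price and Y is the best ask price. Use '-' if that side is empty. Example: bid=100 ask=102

After op 1 [order #1] limit_buy(price=98, qty=3): fills=none; bids=[#1:3@98] asks=[-]
After op 2 [order #2] limit_buy(price=103, qty=3): fills=none; bids=[#2:3@103 #1:3@98] asks=[-]
After op 3 [order #3] market_buy(qty=7): fills=none; bids=[#2:3@103 #1:3@98] asks=[-]
After op 4 [order #4] limit_buy(price=101, qty=3): fills=none; bids=[#2:3@103 #4:3@101 #1:3@98] asks=[-]
After op 5 [order #5] limit_sell(price=105, qty=7): fills=none; bids=[#2:3@103 #4:3@101 #1:3@98] asks=[#5:7@105]
After op 6 [order #6] limit_buy(price=102, qty=1): fills=none; bids=[#2:3@103 #6:1@102 #4:3@101 #1:3@98] asks=[#5:7@105]

Answer: bid=98 ask=-
bid=103 ask=-
bid=103 ask=-
bid=103 ask=-
bid=103 ask=105
bid=103 ask=105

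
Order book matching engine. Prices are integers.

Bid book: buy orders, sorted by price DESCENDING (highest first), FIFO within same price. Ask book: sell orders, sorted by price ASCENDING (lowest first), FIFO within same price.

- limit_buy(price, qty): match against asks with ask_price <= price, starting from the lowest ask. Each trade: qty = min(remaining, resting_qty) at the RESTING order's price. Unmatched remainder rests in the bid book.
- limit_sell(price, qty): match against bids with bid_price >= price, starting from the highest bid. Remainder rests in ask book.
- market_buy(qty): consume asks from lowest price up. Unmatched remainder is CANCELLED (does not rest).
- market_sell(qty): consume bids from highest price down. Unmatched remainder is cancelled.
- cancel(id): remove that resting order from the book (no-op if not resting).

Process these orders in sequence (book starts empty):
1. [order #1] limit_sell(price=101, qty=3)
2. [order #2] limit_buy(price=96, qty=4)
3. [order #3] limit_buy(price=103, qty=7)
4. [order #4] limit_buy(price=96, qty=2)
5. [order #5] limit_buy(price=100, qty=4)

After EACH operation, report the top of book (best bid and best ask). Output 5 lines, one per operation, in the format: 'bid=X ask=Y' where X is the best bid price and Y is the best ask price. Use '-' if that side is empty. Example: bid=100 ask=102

Answer: bid=- ask=101
bid=96 ask=101
bid=103 ask=-
bid=103 ask=-
bid=103 ask=-

Derivation:
After op 1 [order #1] limit_sell(price=101, qty=3): fills=none; bids=[-] asks=[#1:3@101]
After op 2 [order #2] limit_buy(price=96, qty=4): fills=none; bids=[#2:4@96] asks=[#1:3@101]
After op 3 [order #3] limit_buy(price=103, qty=7): fills=#3x#1:3@101; bids=[#3:4@103 #2:4@96] asks=[-]
After op 4 [order #4] limit_buy(price=96, qty=2): fills=none; bids=[#3:4@103 #2:4@96 #4:2@96] asks=[-]
After op 5 [order #5] limit_buy(price=100, qty=4): fills=none; bids=[#3:4@103 #5:4@100 #2:4@96 #4:2@96] asks=[-]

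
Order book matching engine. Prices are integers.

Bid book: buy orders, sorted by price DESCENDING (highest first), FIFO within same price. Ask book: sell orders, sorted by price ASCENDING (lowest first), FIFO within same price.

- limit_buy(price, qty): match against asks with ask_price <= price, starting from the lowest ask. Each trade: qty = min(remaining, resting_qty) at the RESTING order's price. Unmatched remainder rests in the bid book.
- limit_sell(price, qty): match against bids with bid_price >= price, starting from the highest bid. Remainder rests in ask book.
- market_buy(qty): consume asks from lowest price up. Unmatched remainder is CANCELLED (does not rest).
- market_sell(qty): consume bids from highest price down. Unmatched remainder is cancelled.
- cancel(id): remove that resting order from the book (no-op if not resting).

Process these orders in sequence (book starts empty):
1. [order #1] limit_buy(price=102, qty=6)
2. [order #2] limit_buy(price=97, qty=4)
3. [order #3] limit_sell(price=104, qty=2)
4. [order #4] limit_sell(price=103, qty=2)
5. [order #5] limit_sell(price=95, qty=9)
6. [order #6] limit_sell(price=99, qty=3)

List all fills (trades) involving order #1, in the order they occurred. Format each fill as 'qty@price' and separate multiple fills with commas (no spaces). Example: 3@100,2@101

Answer: 6@102

Derivation:
After op 1 [order #1] limit_buy(price=102, qty=6): fills=none; bids=[#1:6@102] asks=[-]
After op 2 [order #2] limit_buy(price=97, qty=4): fills=none; bids=[#1:6@102 #2:4@97] asks=[-]
After op 3 [order #3] limit_sell(price=104, qty=2): fills=none; bids=[#1:6@102 #2:4@97] asks=[#3:2@104]
After op 4 [order #4] limit_sell(price=103, qty=2): fills=none; bids=[#1:6@102 #2:4@97] asks=[#4:2@103 #3:2@104]
After op 5 [order #5] limit_sell(price=95, qty=9): fills=#1x#5:6@102 #2x#5:3@97; bids=[#2:1@97] asks=[#4:2@103 #3:2@104]
After op 6 [order #6] limit_sell(price=99, qty=3): fills=none; bids=[#2:1@97] asks=[#6:3@99 #4:2@103 #3:2@104]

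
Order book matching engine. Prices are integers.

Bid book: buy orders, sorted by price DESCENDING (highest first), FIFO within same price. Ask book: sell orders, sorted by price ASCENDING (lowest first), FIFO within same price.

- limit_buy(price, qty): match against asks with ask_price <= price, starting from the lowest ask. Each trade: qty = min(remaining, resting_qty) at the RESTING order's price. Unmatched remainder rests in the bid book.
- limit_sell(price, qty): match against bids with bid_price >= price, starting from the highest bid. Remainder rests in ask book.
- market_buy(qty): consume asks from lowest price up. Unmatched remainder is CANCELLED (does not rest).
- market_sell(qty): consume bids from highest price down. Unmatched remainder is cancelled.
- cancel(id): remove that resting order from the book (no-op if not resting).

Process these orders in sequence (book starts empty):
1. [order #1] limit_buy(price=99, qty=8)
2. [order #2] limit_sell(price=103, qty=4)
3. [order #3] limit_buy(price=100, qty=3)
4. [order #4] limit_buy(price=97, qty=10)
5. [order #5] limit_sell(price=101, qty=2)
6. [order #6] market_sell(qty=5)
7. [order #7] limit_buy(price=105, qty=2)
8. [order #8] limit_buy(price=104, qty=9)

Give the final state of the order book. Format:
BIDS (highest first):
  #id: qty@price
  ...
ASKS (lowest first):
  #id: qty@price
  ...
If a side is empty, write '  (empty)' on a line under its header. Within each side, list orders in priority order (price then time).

Answer: BIDS (highest first):
  #8: 5@104
  #1: 6@99
  #4: 10@97
ASKS (lowest first):
  (empty)

Derivation:
After op 1 [order #1] limit_buy(price=99, qty=8): fills=none; bids=[#1:8@99] asks=[-]
After op 2 [order #2] limit_sell(price=103, qty=4): fills=none; bids=[#1:8@99] asks=[#2:4@103]
After op 3 [order #3] limit_buy(price=100, qty=3): fills=none; bids=[#3:3@100 #1:8@99] asks=[#2:4@103]
After op 4 [order #4] limit_buy(price=97, qty=10): fills=none; bids=[#3:3@100 #1:8@99 #4:10@97] asks=[#2:4@103]
After op 5 [order #5] limit_sell(price=101, qty=2): fills=none; bids=[#3:3@100 #1:8@99 #4:10@97] asks=[#5:2@101 #2:4@103]
After op 6 [order #6] market_sell(qty=5): fills=#3x#6:3@100 #1x#6:2@99; bids=[#1:6@99 #4:10@97] asks=[#5:2@101 #2:4@103]
After op 7 [order #7] limit_buy(price=105, qty=2): fills=#7x#5:2@101; bids=[#1:6@99 #4:10@97] asks=[#2:4@103]
After op 8 [order #8] limit_buy(price=104, qty=9): fills=#8x#2:4@103; bids=[#8:5@104 #1:6@99 #4:10@97] asks=[-]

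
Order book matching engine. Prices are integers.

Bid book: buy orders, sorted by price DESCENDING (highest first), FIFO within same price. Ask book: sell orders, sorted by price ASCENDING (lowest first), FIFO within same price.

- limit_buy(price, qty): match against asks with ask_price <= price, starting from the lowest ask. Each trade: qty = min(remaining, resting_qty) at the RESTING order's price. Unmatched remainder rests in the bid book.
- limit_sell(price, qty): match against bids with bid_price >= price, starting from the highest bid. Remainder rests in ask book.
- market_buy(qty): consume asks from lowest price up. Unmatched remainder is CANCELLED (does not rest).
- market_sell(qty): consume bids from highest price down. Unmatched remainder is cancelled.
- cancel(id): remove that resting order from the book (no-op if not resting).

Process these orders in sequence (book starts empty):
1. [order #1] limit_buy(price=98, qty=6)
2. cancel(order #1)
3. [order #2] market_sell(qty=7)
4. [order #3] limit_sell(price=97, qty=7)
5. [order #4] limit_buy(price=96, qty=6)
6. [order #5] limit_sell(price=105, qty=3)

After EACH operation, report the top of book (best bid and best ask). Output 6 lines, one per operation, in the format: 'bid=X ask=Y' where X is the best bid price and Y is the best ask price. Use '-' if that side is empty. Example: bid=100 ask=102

Answer: bid=98 ask=-
bid=- ask=-
bid=- ask=-
bid=- ask=97
bid=96 ask=97
bid=96 ask=97

Derivation:
After op 1 [order #1] limit_buy(price=98, qty=6): fills=none; bids=[#1:6@98] asks=[-]
After op 2 cancel(order #1): fills=none; bids=[-] asks=[-]
After op 3 [order #2] market_sell(qty=7): fills=none; bids=[-] asks=[-]
After op 4 [order #3] limit_sell(price=97, qty=7): fills=none; bids=[-] asks=[#3:7@97]
After op 5 [order #4] limit_buy(price=96, qty=6): fills=none; bids=[#4:6@96] asks=[#3:7@97]
After op 6 [order #5] limit_sell(price=105, qty=3): fills=none; bids=[#4:6@96] asks=[#3:7@97 #5:3@105]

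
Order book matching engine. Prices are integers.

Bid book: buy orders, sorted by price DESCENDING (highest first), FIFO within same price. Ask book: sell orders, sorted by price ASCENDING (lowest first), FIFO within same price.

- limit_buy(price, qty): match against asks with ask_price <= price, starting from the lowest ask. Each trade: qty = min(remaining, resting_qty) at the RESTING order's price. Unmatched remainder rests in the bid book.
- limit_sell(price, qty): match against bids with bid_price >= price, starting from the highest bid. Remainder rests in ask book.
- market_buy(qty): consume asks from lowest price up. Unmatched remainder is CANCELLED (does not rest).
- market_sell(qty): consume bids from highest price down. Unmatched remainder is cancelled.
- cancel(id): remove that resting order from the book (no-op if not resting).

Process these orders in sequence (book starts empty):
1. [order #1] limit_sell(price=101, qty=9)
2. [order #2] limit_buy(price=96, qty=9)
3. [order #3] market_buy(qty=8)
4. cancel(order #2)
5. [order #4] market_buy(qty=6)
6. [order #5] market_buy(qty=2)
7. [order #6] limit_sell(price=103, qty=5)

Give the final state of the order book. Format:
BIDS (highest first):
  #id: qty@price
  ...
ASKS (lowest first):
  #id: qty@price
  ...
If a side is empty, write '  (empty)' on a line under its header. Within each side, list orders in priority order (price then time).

Answer: BIDS (highest first):
  (empty)
ASKS (lowest first):
  #6: 5@103

Derivation:
After op 1 [order #1] limit_sell(price=101, qty=9): fills=none; bids=[-] asks=[#1:9@101]
After op 2 [order #2] limit_buy(price=96, qty=9): fills=none; bids=[#2:9@96] asks=[#1:9@101]
After op 3 [order #3] market_buy(qty=8): fills=#3x#1:8@101; bids=[#2:9@96] asks=[#1:1@101]
After op 4 cancel(order #2): fills=none; bids=[-] asks=[#1:1@101]
After op 5 [order #4] market_buy(qty=6): fills=#4x#1:1@101; bids=[-] asks=[-]
After op 6 [order #5] market_buy(qty=2): fills=none; bids=[-] asks=[-]
After op 7 [order #6] limit_sell(price=103, qty=5): fills=none; bids=[-] asks=[#6:5@103]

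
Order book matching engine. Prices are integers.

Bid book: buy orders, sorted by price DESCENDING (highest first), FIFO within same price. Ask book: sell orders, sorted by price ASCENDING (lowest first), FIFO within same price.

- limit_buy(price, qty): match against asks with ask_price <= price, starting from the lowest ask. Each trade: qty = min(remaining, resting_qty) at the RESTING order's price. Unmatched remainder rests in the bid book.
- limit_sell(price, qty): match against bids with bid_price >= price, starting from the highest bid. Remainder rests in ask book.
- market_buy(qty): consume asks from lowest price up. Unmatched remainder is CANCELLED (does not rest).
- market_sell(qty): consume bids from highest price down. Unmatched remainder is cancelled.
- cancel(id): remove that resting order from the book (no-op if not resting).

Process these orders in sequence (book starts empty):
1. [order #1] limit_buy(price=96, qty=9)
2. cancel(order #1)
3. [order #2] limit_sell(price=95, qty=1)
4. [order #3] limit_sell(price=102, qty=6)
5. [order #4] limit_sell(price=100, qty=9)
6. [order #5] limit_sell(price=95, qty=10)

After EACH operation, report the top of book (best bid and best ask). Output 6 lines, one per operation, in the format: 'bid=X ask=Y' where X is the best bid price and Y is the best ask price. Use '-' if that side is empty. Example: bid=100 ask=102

Answer: bid=96 ask=-
bid=- ask=-
bid=- ask=95
bid=- ask=95
bid=- ask=95
bid=- ask=95

Derivation:
After op 1 [order #1] limit_buy(price=96, qty=9): fills=none; bids=[#1:9@96] asks=[-]
After op 2 cancel(order #1): fills=none; bids=[-] asks=[-]
After op 3 [order #2] limit_sell(price=95, qty=1): fills=none; bids=[-] asks=[#2:1@95]
After op 4 [order #3] limit_sell(price=102, qty=6): fills=none; bids=[-] asks=[#2:1@95 #3:6@102]
After op 5 [order #4] limit_sell(price=100, qty=9): fills=none; bids=[-] asks=[#2:1@95 #4:9@100 #3:6@102]
After op 6 [order #5] limit_sell(price=95, qty=10): fills=none; bids=[-] asks=[#2:1@95 #5:10@95 #4:9@100 #3:6@102]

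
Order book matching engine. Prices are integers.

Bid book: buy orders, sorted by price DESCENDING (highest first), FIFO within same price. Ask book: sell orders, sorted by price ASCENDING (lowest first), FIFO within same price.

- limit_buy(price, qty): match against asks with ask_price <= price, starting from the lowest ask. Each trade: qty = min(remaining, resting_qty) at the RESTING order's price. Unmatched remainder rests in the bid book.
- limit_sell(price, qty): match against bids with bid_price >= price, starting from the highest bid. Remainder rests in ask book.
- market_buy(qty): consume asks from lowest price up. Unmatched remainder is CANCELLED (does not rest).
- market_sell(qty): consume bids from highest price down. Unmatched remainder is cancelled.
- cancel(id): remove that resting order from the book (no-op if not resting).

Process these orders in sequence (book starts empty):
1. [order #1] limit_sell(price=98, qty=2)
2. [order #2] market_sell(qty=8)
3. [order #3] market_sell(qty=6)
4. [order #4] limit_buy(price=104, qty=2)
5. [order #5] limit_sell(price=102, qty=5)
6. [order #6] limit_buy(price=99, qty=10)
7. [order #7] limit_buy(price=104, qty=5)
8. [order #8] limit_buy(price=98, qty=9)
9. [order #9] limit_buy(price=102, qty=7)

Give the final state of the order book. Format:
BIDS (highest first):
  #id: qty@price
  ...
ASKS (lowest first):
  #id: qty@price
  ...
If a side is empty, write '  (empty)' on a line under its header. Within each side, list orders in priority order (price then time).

Answer: BIDS (highest first):
  #9: 7@102
  #6: 10@99
  #8: 9@98
ASKS (lowest first):
  (empty)

Derivation:
After op 1 [order #1] limit_sell(price=98, qty=2): fills=none; bids=[-] asks=[#1:2@98]
After op 2 [order #2] market_sell(qty=8): fills=none; bids=[-] asks=[#1:2@98]
After op 3 [order #3] market_sell(qty=6): fills=none; bids=[-] asks=[#1:2@98]
After op 4 [order #4] limit_buy(price=104, qty=2): fills=#4x#1:2@98; bids=[-] asks=[-]
After op 5 [order #5] limit_sell(price=102, qty=5): fills=none; bids=[-] asks=[#5:5@102]
After op 6 [order #6] limit_buy(price=99, qty=10): fills=none; bids=[#6:10@99] asks=[#5:5@102]
After op 7 [order #7] limit_buy(price=104, qty=5): fills=#7x#5:5@102; bids=[#6:10@99] asks=[-]
After op 8 [order #8] limit_buy(price=98, qty=9): fills=none; bids=[#6:10@99 #8:9@98] asks=[-]
After op 9 [order #9] limit_buy(price=102, qty=7): fills=none; bids=[#9:7@102 #6:10@99 #8:9@98] asks=[-]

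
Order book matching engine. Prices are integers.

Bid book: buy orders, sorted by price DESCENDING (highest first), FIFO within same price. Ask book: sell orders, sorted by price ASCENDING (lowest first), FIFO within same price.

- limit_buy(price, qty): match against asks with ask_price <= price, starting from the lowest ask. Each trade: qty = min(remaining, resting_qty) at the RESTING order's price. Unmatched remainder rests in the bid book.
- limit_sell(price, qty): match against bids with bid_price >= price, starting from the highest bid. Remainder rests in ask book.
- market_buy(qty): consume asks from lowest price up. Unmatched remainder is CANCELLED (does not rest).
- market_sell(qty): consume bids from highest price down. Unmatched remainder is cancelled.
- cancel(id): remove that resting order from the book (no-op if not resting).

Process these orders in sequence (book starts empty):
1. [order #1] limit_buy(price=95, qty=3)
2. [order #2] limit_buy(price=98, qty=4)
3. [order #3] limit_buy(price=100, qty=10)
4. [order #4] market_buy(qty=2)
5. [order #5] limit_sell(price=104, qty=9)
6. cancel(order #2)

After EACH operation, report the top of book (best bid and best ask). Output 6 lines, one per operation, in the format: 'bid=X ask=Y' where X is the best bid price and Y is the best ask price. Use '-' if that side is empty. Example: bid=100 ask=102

After op 1 [order #1] limit_buy(price=95, qty=3): fills=none; bids=[#1:3@95] asks=[-]
After op 2 [order #2] limit_buy(price=98, qty=4): fills=none; bids=[#2:4@98 #1:3@95] asks=[-]
After op 3 [order #3] limit_buy(price=100, qty=10): fills=none; bids=[#3:10@100 #2:4@98 #1:3@95] asks=[-]
After op 4 [order #4] market_buy(qty=2): fills=none; bids=[#3:10@100 #2:4@98 #1:3@95] asks=[-]
After op 5 [order #5] limit_sell(price=104, qty=9): fills=none; bids=[#3:10@100 #2:4@98 #1:3@95] asks=[#5:9@104]
After op 6 cancel(order #2): fills=none; bids=[#3:10@100 #1:3@95] asks=[#5:9@104]

Answer: bid=95 ask=-
bid=98 ask=-
bid=100 ask=-
bid=100 ask=-
bid=100 ask=104
bid=100 ask=104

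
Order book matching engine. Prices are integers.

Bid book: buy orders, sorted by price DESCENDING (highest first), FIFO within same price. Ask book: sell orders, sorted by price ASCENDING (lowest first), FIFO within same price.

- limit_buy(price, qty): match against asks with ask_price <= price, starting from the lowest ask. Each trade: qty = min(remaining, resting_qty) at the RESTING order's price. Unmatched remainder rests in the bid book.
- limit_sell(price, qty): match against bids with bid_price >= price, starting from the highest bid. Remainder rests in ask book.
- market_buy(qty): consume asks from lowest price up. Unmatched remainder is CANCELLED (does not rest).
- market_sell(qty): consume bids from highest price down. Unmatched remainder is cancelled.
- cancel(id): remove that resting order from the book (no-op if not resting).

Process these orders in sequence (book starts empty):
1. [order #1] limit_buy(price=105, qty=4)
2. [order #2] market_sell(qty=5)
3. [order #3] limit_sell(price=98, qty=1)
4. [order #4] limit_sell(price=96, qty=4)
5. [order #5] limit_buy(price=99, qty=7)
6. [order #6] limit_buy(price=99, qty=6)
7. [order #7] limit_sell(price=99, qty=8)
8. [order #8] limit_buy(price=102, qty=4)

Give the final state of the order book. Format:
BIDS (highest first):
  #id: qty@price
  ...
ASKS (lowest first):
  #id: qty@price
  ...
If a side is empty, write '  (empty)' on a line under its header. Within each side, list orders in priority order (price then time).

Answer: BIDS (highest first):
  #8: 4@102
ASKS (lowest first):
  (empty)

Derivation:
After op 1 [order #1] limit_buy(price=105, qty=4): fills=none; bids=[#1:4@105] asks=[-]
After op 2 [order #2] market_sell(qty=5): fills=#1x#2:4@105; bids=[-] asks=[-]
After op 3 [order #3] limit_sell(price=98, qty=1): fills=none; bids=[-] asks=[#3:1@98]
After op 4 [order #4] limit_sell(price=96, qty=4): fills=none; bids=[-] asks=[#4:4@96 #3:1@98]
After op 5 [order #5] limit_buy(price=99, qty=7): fills=#5x#4:4@96 #5x#3:1@98; bids=[#5:2@99] asks=[-]
After op 6 [order #6] limit_buy(price=99, qty=6): fills=none; bids=[#5:2@99 #6:6@99] asks=[-]
After op 7 [order #7] limit_sell(price=99, qty=8): fills=#5x#7:2@99 #6x#7:6@99; bids=[-] asks=[-]
After op 8 [order #8] limit_buy(price=102, qty=4): fills=none; bids=[#8:4@102] asks=[-]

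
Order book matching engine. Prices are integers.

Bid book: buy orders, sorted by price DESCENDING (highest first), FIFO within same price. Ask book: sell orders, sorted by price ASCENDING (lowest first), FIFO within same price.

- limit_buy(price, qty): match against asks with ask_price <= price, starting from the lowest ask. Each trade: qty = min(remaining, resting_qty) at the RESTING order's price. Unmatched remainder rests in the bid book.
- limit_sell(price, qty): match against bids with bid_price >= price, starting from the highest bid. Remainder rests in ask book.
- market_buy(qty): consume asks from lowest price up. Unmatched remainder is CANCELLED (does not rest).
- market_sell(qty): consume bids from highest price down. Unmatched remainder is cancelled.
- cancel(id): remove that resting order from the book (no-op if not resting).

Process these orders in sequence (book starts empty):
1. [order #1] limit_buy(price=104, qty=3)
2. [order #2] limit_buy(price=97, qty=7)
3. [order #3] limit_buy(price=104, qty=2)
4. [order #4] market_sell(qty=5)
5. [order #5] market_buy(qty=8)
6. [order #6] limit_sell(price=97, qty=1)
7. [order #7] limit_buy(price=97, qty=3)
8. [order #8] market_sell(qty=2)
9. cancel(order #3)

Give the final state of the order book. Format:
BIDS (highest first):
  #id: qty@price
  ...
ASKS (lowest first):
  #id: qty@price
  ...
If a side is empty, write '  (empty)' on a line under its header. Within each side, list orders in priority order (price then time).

After op 1 [order #1] limit_buy(price=104, qty=3): fills=none; bids=[#1:3@104] asks=[-]
After op 2 [order #2] limit_buy(price=97, qty=7): fills=none; bids=[#1:3@104 #2:7@97] asks=[-]
After op 3 [order #3] limit_buy(price=104, qty=2): fills=none; bids=[#1:3@104 #3:2@104 #2:7@97] asks=[-]
After op 4 [order #4] market_sell(qty=5): fills=#1x#4:3@104 #3x#4:2@104; bids=[#2:7@97] asks=[-]
After op 5 [order #5] market_buy(qty=8): fills=none; bids=[#2:7@97] asks=[-]
After op 6 [order #6] limit_sell(price=97, qty=1): fills=#2x#6:1@97; bids=[#2:6@97] asks=[-]
After op 7 [order #7] limit_buy(price=97, qty=3): fills=none; bids=[#2:6@97 #7:3@97] asks=[-]
After op 8 [order #8] market_sell(qty=2): fills=#2x#8:2@97; bids=[#2:4@97 #7:3@97] asks=[-]
After op 9 cancel(order #3): fills=none; bids=[#2:4@97 #7:3@97] asks=[-]

Answer: BIDS (highest first):
  #2: 4@97
  #7: 3@97
ASKS (lowest first):
  (empty)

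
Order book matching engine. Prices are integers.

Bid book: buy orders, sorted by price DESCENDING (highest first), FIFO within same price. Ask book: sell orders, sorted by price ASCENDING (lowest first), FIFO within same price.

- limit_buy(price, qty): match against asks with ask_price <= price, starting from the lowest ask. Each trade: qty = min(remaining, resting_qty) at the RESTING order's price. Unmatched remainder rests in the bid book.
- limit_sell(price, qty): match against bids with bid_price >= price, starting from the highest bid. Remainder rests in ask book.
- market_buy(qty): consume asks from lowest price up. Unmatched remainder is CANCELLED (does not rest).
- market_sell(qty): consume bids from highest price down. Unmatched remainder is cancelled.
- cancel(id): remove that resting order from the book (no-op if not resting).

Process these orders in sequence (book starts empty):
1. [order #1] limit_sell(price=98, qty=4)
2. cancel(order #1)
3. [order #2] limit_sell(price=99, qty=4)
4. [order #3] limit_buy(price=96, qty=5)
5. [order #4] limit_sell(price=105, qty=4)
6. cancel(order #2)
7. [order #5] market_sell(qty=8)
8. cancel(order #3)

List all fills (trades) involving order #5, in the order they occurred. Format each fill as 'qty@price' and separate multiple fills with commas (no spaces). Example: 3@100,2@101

Answer: 5@96

Derivation:
After op 1 [order #1] limit_sell(price=98, qty=4): fills=none; bids=[-] asks=[#1:4@98]
After op 2 cancel(order #1): fills=none; bids=[-] asks=[-]
After op 3 [order #2] limit_sell(price=99, qty=4): fills=none; bids=[-] asks=[#2:4@99]
After op 4 [order #3] limit_buy(price=96, qty=5): fills=none; bids=[#3:5@96] asks=[#2:4@99]
After op 5 [order #4] limit_sell(price=105, qty=4): fills=none; bids=[#3:5@96] asks=[#2:4@99 #4:4@105]
After op 6 cancel(order #2): fills=none; bids=[#3:5@96] asks=[#4:4@105]
After op 7 [order #5] market_sell(qty=8): fills=#3x#5:5@96; bids=[-] asks=[#4:4@105]
After op 8 cancel(order #3): fills=none; bids=[-] asks=[#4:4@105]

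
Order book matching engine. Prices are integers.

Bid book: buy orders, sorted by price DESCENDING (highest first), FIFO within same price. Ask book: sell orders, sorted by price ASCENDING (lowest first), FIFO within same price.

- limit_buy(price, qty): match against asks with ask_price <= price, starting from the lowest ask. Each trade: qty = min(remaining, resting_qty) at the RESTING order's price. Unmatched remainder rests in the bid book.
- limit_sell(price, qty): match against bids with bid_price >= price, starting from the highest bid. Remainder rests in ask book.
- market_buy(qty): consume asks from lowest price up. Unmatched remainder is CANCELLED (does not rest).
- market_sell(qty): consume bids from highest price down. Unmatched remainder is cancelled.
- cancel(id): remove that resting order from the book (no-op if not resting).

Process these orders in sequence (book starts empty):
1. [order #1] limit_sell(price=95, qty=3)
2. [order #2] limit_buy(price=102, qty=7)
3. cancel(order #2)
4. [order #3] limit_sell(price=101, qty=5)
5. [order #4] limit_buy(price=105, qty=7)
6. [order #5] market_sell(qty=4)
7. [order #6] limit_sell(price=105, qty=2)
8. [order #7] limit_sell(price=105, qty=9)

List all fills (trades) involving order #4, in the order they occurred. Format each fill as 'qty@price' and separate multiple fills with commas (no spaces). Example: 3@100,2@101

Answer: 5@101,2@105

Derivation:
After op 1 [order #1] limit_sell(price=95, qty=3): fills=none; bids=[-] asks=[#1:3@95]
After op 2 [order #2] limit_buy(price=102, qty=7): fills=#2x#1:3@95; bids=[#2:4@102] asks=[-]
After op 3 cancel(order #2): fills=none; bids=[-] asks=[-]
After op 4 [order #3] limit_sell(price=101, qty=5): fills=none; bids=[-] asks=[#3:5@101]
After op 5 [order #4] limit_buy(price=105, qty=7): fills=#4x#3:5@101; bids=[#4:2@105] asks=[-]
After op 6 [order #5] market_sell(qty=4): fills=#4x#5:2@105; bids=[-] asks=[-]
After op 7 [order #6] limit_sell(price=105, qty=2): fills=none; bids=[-] asks=[#6:2@105]
After op 8 [order #7] limit_sell(price=105, qty=9): fills=none; bids=[-] asks=[#6:2@105 #7:9@105]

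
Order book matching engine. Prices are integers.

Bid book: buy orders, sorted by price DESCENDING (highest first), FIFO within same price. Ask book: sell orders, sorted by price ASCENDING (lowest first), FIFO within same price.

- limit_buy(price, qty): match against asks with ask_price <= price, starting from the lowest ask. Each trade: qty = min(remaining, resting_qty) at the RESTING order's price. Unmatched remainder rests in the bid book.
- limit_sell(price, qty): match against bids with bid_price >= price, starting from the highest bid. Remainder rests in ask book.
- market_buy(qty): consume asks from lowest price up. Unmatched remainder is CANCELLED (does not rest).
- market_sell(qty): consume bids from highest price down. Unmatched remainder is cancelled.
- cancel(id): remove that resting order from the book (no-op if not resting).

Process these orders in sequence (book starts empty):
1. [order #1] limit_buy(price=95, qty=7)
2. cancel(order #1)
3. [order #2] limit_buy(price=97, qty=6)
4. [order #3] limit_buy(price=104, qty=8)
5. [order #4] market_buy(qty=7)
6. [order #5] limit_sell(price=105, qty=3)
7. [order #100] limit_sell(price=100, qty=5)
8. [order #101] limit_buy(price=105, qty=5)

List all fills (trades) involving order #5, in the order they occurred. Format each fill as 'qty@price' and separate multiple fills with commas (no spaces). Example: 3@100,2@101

Answer: 3@105

Derivation:
After op 1 [order #1] limit_buy(price=95, qty=7): fills=none; bids=[#1:7@95] asks=[-]
After op 2 cancel(order #1): fills=none; bids=[-] asks=[-]
After op 3 [order #2] limit_buy(price=97, qty=6): fills=none; bids=[#2:6@97] asks=[-]
After op 4 [order #3] limit_buy(price=104, qty=8): fills=none; bids=[#3:8@104 #2:6@97] asks=[-]
After op 5 [order #4] market_buy(qty=7): fills=none; bids=[#3:8@104 #2:6@97] asks=[-]
After op 6 [order #5] limit_sell(price=105, qty=3): fills=none; bids=[#3:8@104 #2:6@97] asks=[#5:3@105]
After op 7 [order #100] limit_sell(price=100, qty=5): fills=#3x#100:5@104; bids=[#3:3@104 #2:6@97] asks=[#5:3@105]
After op 8 [order #101] limit_buy(price=105, qty=5): fills=#101x#5:3@105; bids=[#101:2@105 #3:3@104 #2:6@97] asks=[-]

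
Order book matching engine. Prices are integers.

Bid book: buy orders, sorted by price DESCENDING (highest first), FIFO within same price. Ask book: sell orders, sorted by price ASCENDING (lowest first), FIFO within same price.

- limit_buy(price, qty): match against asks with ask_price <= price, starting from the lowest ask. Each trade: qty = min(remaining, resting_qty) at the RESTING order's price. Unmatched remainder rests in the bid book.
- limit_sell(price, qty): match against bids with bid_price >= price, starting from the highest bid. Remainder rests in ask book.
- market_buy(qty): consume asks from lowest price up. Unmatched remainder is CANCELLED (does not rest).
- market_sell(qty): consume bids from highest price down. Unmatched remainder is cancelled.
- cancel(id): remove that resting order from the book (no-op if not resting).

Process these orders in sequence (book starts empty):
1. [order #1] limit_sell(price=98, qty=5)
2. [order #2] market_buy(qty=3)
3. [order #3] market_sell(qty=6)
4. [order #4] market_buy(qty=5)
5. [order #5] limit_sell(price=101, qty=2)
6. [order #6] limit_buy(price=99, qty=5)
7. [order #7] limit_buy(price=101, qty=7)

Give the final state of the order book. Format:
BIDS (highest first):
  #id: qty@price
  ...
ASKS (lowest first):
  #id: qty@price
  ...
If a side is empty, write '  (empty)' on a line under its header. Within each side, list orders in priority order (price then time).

Answer: BIDS (highest first):
  #7: 5@101
  #6: 5@99
ASKS (lowest first):
  (empty)

Derivation:
After op 1 [order #1] limit_sell(price=98, qty=5): fills=none; bids=[-] asks=[#1:5@98]
After op 2 [order #2] market_buy(qty=3): fills=#2x#1:3@98; bids=[-] asks=[#1:2@98]
After op 3 [order #3] market_sell(qty=6): fills=none; bids=[-] asks=[#1:2@98]
After op 4 [order #4] market_buy(qty=5): fills=#4x#1:2@98; bids=[-] asks=[-]
After op 5 [order #5] limit_sell(price=101, qty=2): fills=none; bids=[-] asks=[#5:2@101]
After op 6 [order #6] limit_buy(price=99, qty=5): fills=none; bids=[#6:5@99] asks=[#5:2@101]
After op 7 [order #7] limit_buy(price=101, qty=7): fills=#7x#5:2@101; bids=[#7:5@101 #6:5@99] asks=[-]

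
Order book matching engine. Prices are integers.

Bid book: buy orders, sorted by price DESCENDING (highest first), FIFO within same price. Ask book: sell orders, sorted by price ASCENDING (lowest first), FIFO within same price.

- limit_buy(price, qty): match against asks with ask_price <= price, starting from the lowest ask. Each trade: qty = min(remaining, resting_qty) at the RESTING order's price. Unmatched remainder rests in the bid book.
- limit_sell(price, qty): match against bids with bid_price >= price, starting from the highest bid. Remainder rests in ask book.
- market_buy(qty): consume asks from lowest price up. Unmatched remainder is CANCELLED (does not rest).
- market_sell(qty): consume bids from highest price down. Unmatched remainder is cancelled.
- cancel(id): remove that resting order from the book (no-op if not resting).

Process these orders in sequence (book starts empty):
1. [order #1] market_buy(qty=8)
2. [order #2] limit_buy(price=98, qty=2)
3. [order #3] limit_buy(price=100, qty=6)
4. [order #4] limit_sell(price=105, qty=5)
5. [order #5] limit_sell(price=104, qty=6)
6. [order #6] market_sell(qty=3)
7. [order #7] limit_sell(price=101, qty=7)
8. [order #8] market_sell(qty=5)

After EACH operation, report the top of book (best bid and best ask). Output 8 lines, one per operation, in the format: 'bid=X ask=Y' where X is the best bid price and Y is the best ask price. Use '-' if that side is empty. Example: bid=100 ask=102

After op 1 [order #1] market_buy(qty=8): fills=none; bids=[-] asks=[-]
After op 2 [order #2] limit_buy(price=98, qty=2): fills=none; bids=[#2:2@98] asks=[-]
After op 3 [order #3] limit_buy(price=100, qty=6): fills=none; bids=[#3:6@100 #2:2@98] asks=[-]
After op 4 [order #4] limit_sell(price=105, qty=5): fills=none; bids=[#3:6@100 #2:2@98] asks=[#4:5@105]
After op 5 [order #5] limit_sell(price=104, qty=6): fills=none; bids=[#3:6@100 #2:2@98] asks=[#5:6@104 #4:5@105]
After op 6 [order #6] market_sell(qty=3): fills=#3x#6:3@100; bids=[#3:3@100 #2:2@98] asks=[#5:6@104 #4:5@105]
After op 7 [order #7] limit_sell(price=101, qty=7): fills=none; bids=[#3:3@100 #2:2@98] asks=[#7:7@101 #5:6@104 #4:5@105]
After op 8 [order #8] market_sell(qty=5): fills=#3x#8:3@100 #2x#8:2@98; bids=[-] asks=[#7:7@101 #5:6@104 #4:5@105]

Answer: bid=- ask=-
bid=98 ask=-
bid=100 ask=-
bid=100 ask=105
bid=100 ask=104
bid=100 ask=104
bid=100 ask=101
bid=- ask=101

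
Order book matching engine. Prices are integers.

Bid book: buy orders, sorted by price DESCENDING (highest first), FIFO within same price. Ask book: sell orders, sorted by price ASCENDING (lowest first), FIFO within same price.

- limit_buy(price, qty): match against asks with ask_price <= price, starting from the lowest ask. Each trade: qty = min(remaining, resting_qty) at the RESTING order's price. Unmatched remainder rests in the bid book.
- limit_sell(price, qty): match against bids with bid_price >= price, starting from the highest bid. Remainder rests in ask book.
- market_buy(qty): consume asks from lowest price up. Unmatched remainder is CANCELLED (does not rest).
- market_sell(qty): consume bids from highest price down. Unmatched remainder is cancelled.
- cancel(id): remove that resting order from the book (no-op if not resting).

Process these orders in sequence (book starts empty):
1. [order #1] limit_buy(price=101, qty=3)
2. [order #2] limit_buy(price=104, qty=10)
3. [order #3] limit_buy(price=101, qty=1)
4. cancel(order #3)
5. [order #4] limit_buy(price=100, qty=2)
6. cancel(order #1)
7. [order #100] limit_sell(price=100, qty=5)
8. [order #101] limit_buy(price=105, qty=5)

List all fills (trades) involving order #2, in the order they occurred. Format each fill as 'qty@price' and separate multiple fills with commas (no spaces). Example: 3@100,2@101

After op 1 [order #1] limit_buy(price=101, qty=3): fills=none; bids=[#1:3@101] asks=[-]
After op 2 [order #2] limit_buy(price=104, qty=10): fills=none; bids=[#2:10@104 #1:3@101] asks=[-]
After op 3 [order #3] limit_buy(price=101, qty=1): fills=none; bids=[#2:10@104 #1:3@101 #3:1@101] asks=[-]
After op 4 cancel(order #3): fills=none; bids=[#2:10@104 #1:3@101] asks=[-]
After op 5 [order #4] limit_buy(price=100, qty=2): fills=none; bids=[#2:10@104 #1:3@101 #4:2@100] asks=[-]
After op 6 cancel(order #1): fills=none; bids=[#2:10@104 #4:2@100] asks=[-]
After op 7 [order #100] limit_sell(price=100, qty=5): fills=#2x#100:5@104; bids=[#2:5@104 #4:2@100] asks=[-]
After op 8 [order #101] limit_buy(price=105, qty=5): fills=none; bids=[#101:5@105 #2:5@104 #4:2@100] asks=[-]

Answer: 5@104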